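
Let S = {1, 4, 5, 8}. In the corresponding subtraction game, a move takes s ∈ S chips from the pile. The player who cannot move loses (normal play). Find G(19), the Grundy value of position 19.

n :  0  1  2  3  4  5  6  7  8  9 10 11 12 13 14 15 16 17 18 19
G :  0  1  0  1  2  3  2  3  4  0  1  0  1  2  3  2  3  4  0  1

1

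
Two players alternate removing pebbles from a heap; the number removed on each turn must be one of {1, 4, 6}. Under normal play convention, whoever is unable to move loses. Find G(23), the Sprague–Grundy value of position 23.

1

G(0) = 0
G(1) = mex{0} = 1
G(2) = mex{1} = 0
G(3) = mex{0} = 1
G(4) = mex{1,0} = 2
G(5) = mex{2,1} = 0
G(6) = mex{0,0,0} = 1
G(7) = mex{1,1,1} = 0
G(8) = mex{0,2,0} = 1
G(9) = mex{1,0,1} = 2
G(10) = mex{2,1,2} = 0
G(11) = mex{0,0,0} = 1
G(12) = mex{1,1,1} = 0
G(13) = mex{0,2,0} = 1
G(14) = mex{1,0,1} = 2
G(15) = mex{2,1,2} = 0
G(16) = mex{0,0,0} = 1
G(17) = mex{1,1,1} = 0
G(18) = mex{0,2,0} = 1
G(19) = mex{1,0,1} = 2
G(20) = mex{2,1,2} = 0
G(21) = mex{0,0,0} = 1
G(22) = mex{1,1,1} = 0
G(23) = mex{0,2,0} = 1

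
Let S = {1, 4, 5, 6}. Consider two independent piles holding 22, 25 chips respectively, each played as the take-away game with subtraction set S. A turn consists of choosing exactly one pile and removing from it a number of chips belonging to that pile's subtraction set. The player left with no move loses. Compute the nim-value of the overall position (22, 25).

All piles use S = {1, 4, 5, 6}:
n :  0  1  2  3  4  5  6  7  8  9 10 11 12 13 14 15 16 17 18 19 20 21 22 23 24 25
G :  0  1  0  1  2  3  2  3  4  0  1  0  1  2  3  2  3  4  0  1  0  1  2  3  2  3
Pile A: G(22) = 2.
Pile B: G(25) = 3.
Combined Grundy value = 2 ⊕ 3 = 1.

1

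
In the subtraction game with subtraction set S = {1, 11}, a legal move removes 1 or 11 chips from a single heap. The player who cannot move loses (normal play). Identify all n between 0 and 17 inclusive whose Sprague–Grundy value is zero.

n :  0  1  2  3  4  5  6  7  8  9 10 11 12 13 14 15 16 17
G :  0  1  0  1  0  1  0  1  0  1  0  1  0  1  0  1  0  1
P-positions are exactly the n with G(n) = 0.

0, 2, 4, 6, 8, 10, 12, 14, 16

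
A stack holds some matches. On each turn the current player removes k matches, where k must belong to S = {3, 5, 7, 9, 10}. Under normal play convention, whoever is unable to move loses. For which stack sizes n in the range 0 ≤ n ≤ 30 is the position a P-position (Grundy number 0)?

n :  0  1  2  3  4  5  6  7  8  9 10 11 12 13 14 15 16 17 18 19 20 21 22 23 24 25 26 27 28 29 30
G :  0  0  0  1  1  1  2  2  2  3  3  3  4  0  0  0  1  1  1  2  2  2  3  3  3  4  0  0  0  1  1
P-positions are exactly the n with G(n) = 0.

0, 1, 2, 13, 14, 15, 26, 27, 28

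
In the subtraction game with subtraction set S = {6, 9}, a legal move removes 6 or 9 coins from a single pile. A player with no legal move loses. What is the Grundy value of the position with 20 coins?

G(0) = 0
G(1) = mex{} = 0
G(2) = mex{} = 0
G(3) = mex{} = 0
G(4) = mex{} = 0
G(5) = mex{} = 0
G(6) = mex{0} = 1
G(7) = mex{0} = 1
G(8) = mex{0} = 1
G(9) = mex{0,0} = 1
G(10) = mex{0,0} = 1
G(11) = mex{0,0} = 1
G(12) = mex{1,0} = 2
G(13) = mex{1,0} = 2
G(14) = mex{1,0} = 2
G(15) = mex{1,1} = 0
G(16) = mex{1,1} = 0
G(17) = mex{1,1} = 0
G(18) = mex{2,1} = 0
G(19) = mex{2,1} = 0
G(20) = mex{2,1} = 0

0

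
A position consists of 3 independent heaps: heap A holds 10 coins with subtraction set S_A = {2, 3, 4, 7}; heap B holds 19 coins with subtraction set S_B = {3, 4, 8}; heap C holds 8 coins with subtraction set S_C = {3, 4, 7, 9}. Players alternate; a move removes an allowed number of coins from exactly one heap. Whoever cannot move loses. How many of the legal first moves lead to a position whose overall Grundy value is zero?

Heap A, S = {2, 3, 4, 7}:
G(0) = 0
G(1) = mex{} = 0
G(2) = mex{0} = 1
G(3) = mex{0,0} = 1
G(4) = mex{1,0,0} = 2
G(5) = mex{1,1,0} = 2
G(6) = mex{2,1,1} = 0
G(7) = mex{2,2,1,0} = 3
G(8) = mex{0,2,2,0} = 1
G(9) = mex{3,0,2,1} = 4
G(10) = mex{1,3,0,1} = 2
G_A(10) = 2.
Heap B, S = {3, 4, 8}:
n :  0  1  2  3  4  5  6  7  8  9 10 11 12 13 14 15 16 17 18 19
G :  0  0  0  1  1  1  2  0  2  3  1  3  0  0  0  1  1  1  2  0
G_B(19) = 0.
Heap C, S = {3, 4, 7, 9}:
G(0) = 0
G(1) = mex{} = 0
G(2) = mex{} = 0
G(3) = mex{0} = 1
G(4) = mex{0,0} = 1
G(5) = mex{0,0} = 1
G(6) = mex{1,0} = 2
G(7) = mex{1,1,0} = 2
G(8) = mex{1,1,0} = 2
G_C(8) = 2.
Combined Grundy value = 2 ⊕ 0 ⊕ 2 = 0.
A winning move leaves total XOR = 0, i.e. changes one component's Grundy value g to g ⊕ X where X is the current total.
Heap A: target g' = 2⊕0 = 2, but every legal move changes the Grundy value (mex property), so 0 moves.
Heap B: target g' = 0⊕0 = 0, but every legal move changes the Grundy value (mex property), so 0 moves.
Heap C: target g' = 2⊕0 = 2, but every legal move changes the Grundy value (mex property), so 0 moves.

0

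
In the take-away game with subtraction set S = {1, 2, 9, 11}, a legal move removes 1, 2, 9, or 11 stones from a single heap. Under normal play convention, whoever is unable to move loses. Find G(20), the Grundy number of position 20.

0

G(0) = 0
G(1) = mex{0} = 1
G(2) = mex{1,0} = 2
G(3) = mex{2,1} = 0
G(4) = mex{0,2} = 1
G(5) = mex{1,0} = 2
G(6) = mex{2,1} = 0
G(7) = mex{0,2} = 1
G(8) = mex{1,0} = 2
G(9) = mex{2,1,0} = 3
G(10) = mex{3,2,1} = 0
G(11) = mex{0,3,2,0} = 1
G(12) = mex{1,0,0,1} = 2
G(13) = mex{2,1,1,2} = 0
G(14) = mex{0,2,2,0} = 1
G(15) = mex{1,0,0,1} = 2
G(16) = mex{2,1,1,2} = 0
G(17) = mex{0,2,2,0} = 1
G(18) = mex{1,0,3,1} = 2
G(19) = mex{2,1,0,2} = 3
G(20) = mex{3,2,1,3} = 0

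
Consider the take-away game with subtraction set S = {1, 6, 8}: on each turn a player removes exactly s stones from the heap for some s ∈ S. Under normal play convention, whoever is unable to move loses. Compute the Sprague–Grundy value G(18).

G(0) = 0
G(1) = mex{0} = 1
G(2) = mex{1} = 0
G(3) = mex{0} = 1
G(4) = mex{1} = 0
G(5) = mex{0} = 1
G(6) = mex{1,0} = 2
G(7) = mex{2,1} = 0
G(8) = mex{0,0,0} = 1
G(9) = mex{1,1,1} = 0
G(10) = mex{0,0,0} = 1
G(11) = mex{1,1,1} = 0
G(12) = mex{0,2,0} = 1
G(13) = mex{1,0,1} = 2
G(14) = mex{2,1,2} = 0
G(15) = mex{0,0,0} = 1
G(16) = mex{1,1,1} = 0
G(17) = mex{0,0,0} = 1
G(18) = mex{1,1,1} = 0

0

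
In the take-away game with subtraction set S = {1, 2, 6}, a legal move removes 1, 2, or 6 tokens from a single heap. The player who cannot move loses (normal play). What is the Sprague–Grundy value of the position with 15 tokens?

n :  0  1  2  3  4  5  6  7  8  9 10 11 12 13 14 15
G :  0  1  2  0  1  2  3  0  1  2  0  1  2  3  0  1

1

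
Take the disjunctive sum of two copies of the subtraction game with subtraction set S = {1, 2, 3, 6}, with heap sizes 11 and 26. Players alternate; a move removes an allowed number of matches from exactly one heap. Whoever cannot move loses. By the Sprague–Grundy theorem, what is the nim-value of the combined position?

All heaps use S = {1, 2, 3, 6}:
n :  0  1  2  3  4  5  6  7  8  9 10 11 12 13 14 15 16 17 18 19 20 21 22 23 24 25 26
G :  0  1  2  3  0  1  2  3  0  1  2  3  0  1  2  3  0  1  2  3  0  1  2  3  0  1  2
Heap A: G(11) = 3.
Heap B: G(26) = 2.
Combined Grundy value = 3 ⊕ 2 = 1.

1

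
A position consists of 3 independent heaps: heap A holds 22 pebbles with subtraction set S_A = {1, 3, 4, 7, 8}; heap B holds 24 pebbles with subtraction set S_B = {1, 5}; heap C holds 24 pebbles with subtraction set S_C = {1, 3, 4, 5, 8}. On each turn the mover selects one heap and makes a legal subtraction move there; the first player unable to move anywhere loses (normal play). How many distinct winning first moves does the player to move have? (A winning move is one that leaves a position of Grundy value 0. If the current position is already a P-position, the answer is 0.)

2

Heap A, S = {1, 3, 4, 7, 8}:
G(0) = 0
G(1) = mex{0} = 1
G(2) = mex{1} = 0
G(3) = mex{0,0} = 1
G(4) = mex{1,1,0} = 2
G(5) = mex{2,0,1} = 3
G(6) = mex{3,1,0} = 2
G(7) = mex{2,2,1,0} = 3
G(8) = mex{3,3,2,1,0} = 4
G(9) = mex{4,2,3,0,1} = 5
G(10) = mex{5,3,2,1,0} = 4
G(11) = mex{4,4,3,2,1} = 0
G(12) = mex{0,5,4,3,2} = 1
G(13) = mex{1,4,5,2,3} = 0
G(14) = mex{0,0,4,3,2} = 1
G(15) = mex{1,1,0,4,3} = 2
G(16) = mex{2,0,1,5,4} = 3
G(17) = mex{3,1,0,4,5} = 2
G(18) = mex{2,2,1,0,4} = 3
G(19) = mex{3,3,2,1,0} = 4
G(20) = mex{4,2,3,0,1} = 5
G(21) = mex{5,3,2,1,0} = 4
G(22) = mex{4,4,3,2,1} = 0
G_A(22) = 0.
Heap B, S = {1, 5}:
G(0) = 0
G(1) = mex{0} = 1
G(2) = mex{1} = 0
G(3) = mex{0} = 1
G(4) = mex{1} = 0
G(5) = mex{0,0} = 1
G(6) = mex{1,1} = 0
G(7) = mex{0,0} = 1
G(8) = mex{1,1} = 0
G(9) = mex{0,0} = 1
G(10) = mex{1,1} = 0
G(11) = mex{0,0} = 1
G(12) = mex{1,1} = 0
G(13) = mex{0,0} = 1
G(14) = mex{1,1} = 0
G(15) = mex{0,0} = 1
G(16) = mex{1,1} = 0
G(17) = mex{0,0} = 1
G(18) = mex{1,1} = 0
G(19) = mex{0,0} = 1
G(20) = mex{1,1} = 0
G(21) = mex{0,0} = 1
G(22) = mex{1,1} = 0
G(23) = mex{0,0} = 1
G(24) = mex{1,1} = 0
G_B(24) = 0.
Heap C, S = {1, 3, 4, 5, 8}:
G(0) = 0
G(1) = mex{0} = 1
G(2) = mex{1} = 0
G(3) = mex{0,0} = 1
G(4) = mex{1,1,0} = 2
G(5) = mex{2,0,1,0} = 3
G(6) = mex{3,1,0,1} = 2
G(7) = mex{2,2,1,0} = 3
G(8) = mex{3,3,2,1,0} = 4
G(9) = mex{4,2,3,2,1} = 0
G(10) = mex{0,3,2,3,0} = 1
G(11) = mex{1,4,3,2,1} = 0
G(12) = mex{0,0,4,3,2} = 1
G(13) = mex{1,1,0,4,3} = 2
G(14) = mex{2,0,1,0,2} = 3
G(15) = mex{3,1,0,1,3} = 2
G(16) = mex{2,2,1,0,4} = 3
G(17) = mex{3,3,2,1,0} = 4
G(18) = mex{4,2,3,2,1} = 0
G(19) = mex{0,3,2,3,0} = 1
G(20) = mex{1,4,3,2,1} = 0
G(21) = mex{0,0,4,3,2} = 1
G(22) = mex{1,1,0,4,3} = 2
G(23) = mex{2,0,1,0,2} = 3
G(24) = mex{3,1,0,1,3} = 2
G_C(24) = 2.
Combined Grundy value = 0 ⊕ 0 ⊕ 2 = 2.
A winning move leaves total XOR = 0, i.e. changes one component's Grundy value g to g ⊕ X where X is the current total.
Heap A: need g' = 0⊕2 = 2. Options: 22−1→G=4, 22−3→G=4, 22−4→G=3, 22−7→G=2, 22−8→G=1. Hits: 1.
Heap B: need g' = 0⊕2 = 2. Options: 24−1→G=1, 24−5→G=1. Hits: 0.
Heap C: need g' = 2⊕2 = 0. Options: 24−1→G=3, 24−3→G=1, 24−4→G=0, 24−5→G=1, 24−8→G=3. Hits: 1.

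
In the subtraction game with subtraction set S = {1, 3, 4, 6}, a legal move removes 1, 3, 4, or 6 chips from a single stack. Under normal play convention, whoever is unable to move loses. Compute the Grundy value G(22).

n :  0  1  2  3  4  5  6  7  8  9 10 11 12 13 14 15 16 17 18 19 20 21 22
G :  0  1  0  1  2  3  2  0  1  0  1  2  3  2  0  1  0  1  2  3  2  0  1

1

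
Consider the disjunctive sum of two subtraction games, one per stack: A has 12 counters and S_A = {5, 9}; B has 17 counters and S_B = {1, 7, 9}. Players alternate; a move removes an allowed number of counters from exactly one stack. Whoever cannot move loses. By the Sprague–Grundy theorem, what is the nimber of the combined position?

Stack A, S = {5, 9}:
n :  0  1  2  3  4  5  6  7  8  9 10 11 12
G :  0  0  0  0  0  1  1  1  1  1  2  2  2
G_A(12) = 2.
Stack B, S = {1, 7, 9}:
G(0) = 0
G(1) = mex{0} = 1
G(2) = mex{1} = 0
G(3) = mex{0} = 1
G(4) = mex{1} = 0
G(5) = mex{0} = 1
G(6) = mex{1} = 0
G(7) = mex{0,0} = 1
G(8) = mex{1,1} = 0
G(9) = mex{0,0,0} = 1
G(10) = mex{1,1,1} = 0
G(11) = mex{0,0,0} = 1
G(12) = mex{1,1,1} = 0
G(13) = mex{0,0,0} = 1
G(14) = mex{1,1,1} = 0
G(15) = mex{0,0,0} = 1
G(16) = mex{1,1,1} = 0
G(17) = mex{0,0,0} = 1
G_B(17) = 1.
Combined Grundy value = 2 ⊕ 1 = 3.

3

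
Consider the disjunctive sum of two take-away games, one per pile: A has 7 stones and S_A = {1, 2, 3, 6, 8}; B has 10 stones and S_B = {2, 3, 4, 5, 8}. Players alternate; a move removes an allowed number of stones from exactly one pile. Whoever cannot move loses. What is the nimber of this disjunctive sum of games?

Pile A, S = {1, 2, 3, 6, 8}:
G(0) = 0
G(1) = mex{0} = 1
G(2) = mex{1,0} = 2
G(3) = mex{2,1,0} = 3
G(4) = mex{3,2,1} = 0
G(5) = mex{0,3,2} = 1
G(6) = mex{1,0,3,0} = 2
G(7) = mex{2,1,0,1} = 3
G_A(7) = 3.
Pile B, S = {2, 3, 4, 5, 8}:
G(0) = 0
G(1) = mex{} = 0
G(2) = mex{0} = 1
G(3) = mex{0,0} = 1
G(4) = mex{1,0,0} = 2
G(5) = mex{1,1,0,0} = 2
G(6) = mex{2,1,1,0} = 3
G(7) = mex{2,2,1,1} = 0
G(8) = mex{3,2,2,1,0} = 4
G(9) = mex{0,3,2,2,0} = 1
G(10) = mex{4,0,3,2,1} = 5
G_B(10) = 5.
Combined Grundy value = 3 ⊕ 5 = 6.

6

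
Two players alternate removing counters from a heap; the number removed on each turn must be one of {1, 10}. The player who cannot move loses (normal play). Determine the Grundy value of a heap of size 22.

G(0) = 0
G(1) = mex{0} = 1
G(2) = mex{1} = 0
G(3) = mex{0} = 1
G(4) = mex{1} = 0
G(5) = mex{0} = 1
G(6) = mex{1} = 0
G(7) = mex{0} = 1
G(8) = mex{1} = 0
G(9) = mex{0} = 1
G(10) = mex{1,0} = 2
G(11) = mex{2,1} = 0
G(12) = mex{0,0} = 1
G(13) = mex{1,1} = 0
G(14) = mex{0,0} = 1
G(15) = mex{1,1} = 0
G(16) = mex{0,0} = 1
G(17) = mex{1,1} = 0
G(18) = mex{0,0} = 1
G(19) = mex{1,1} = 0
G(20) = mex{0,2} = 1
G(21) = mex{1,0} = 2
G(22) = mex{2,1} = 0

0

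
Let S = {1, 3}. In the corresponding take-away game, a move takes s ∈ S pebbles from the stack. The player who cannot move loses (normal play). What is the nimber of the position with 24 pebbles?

G(0) = 0
G(1) = mex{0} = 1
G(2) = mex{1} = 0
G(3) = mex{0,0} = 1
G(4) = mex{1,1} = 0
G(5) = mex{0,0} = 1
G(6) = mex{1,1} = 0
G(7) = mex{0,0} = 1
G(8) = mex{1,1} = 0
G(9) = mex{0,0} = 1
G(10) = mex{1,1} = 0
G(11) = mex{0,0} = 1
G(12) = mex{1,1} = 0
G(13) = mex{0,0} = 1
G(14) = mex{1,1} = 0
G(15) = mex{0,0} = 1
G(16) = mex{1,1} = 0
G(17) = mex{0,0} = 1
G(18) = mex{1,1} = 0
G(19) = mex{0,0} = 1
G(20) = mex{1,1} = 0
G(21) = mex{0,0} = 1
G(22) = mex{1,1} = 0
G(23) = mex{0,0} = 1
G(24) = mex{1,1} = 0

0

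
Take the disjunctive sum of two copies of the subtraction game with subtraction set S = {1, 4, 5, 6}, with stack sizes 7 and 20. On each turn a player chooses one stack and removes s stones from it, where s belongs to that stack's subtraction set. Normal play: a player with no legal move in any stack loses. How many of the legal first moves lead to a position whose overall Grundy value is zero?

All stacks use S = {1, 4, 5, 6}:
G(0) = 0
G(1) = mex{0} = 1
G(2) = mex{1} = 0
G(3) = mex{0} = 1
G(4) = mex{1,0} = 2
G(5) = mex{2,1,0} = 3
G(6) = mex{3,0,1,0} = 2
G(7) = mex{2,1,0,1} = 3
G(8) = mex{3,2,1,0} = 4
G(9) = mex{4,3,2,1} = 0
G(10) = mex{0,2,3,2} = 1
G(11) = mex{1,3,2,3} = 0
G(12) = mex{0,4,3,2} = 1
G(13) = mex{1,0,4,3} = 2
G(14) = mex{2,1,0,4} = 3
G(15) = mex{3,0,1,0} = 2
G(16) = mex{2,1,0,1} = 3
G(17) = mex{3,2,1,0} = 4
G(18) = mex{4,3,2,1} = 0
G(19) = mex{0,2,3,2} = 1
G(20) = mex{1,3,2,3} = 0
Stack A: G(7) = 3.
Stack B: G(20) = 0.
Combined Grundy value = 3 ⊕ 0 = 3.
A winning move leaves total XOR = 0, i.e. changes one component's Grundy value g to g ⊕ X where X is the current total.
Stack A: need g' = 3⊕3 = 0. Options: 7−1→G=2, 7−4→G=1, 7−5→G=0, 7−6→G=1. Hits: 1.
Stack B: need g' = 0⊕3 = 3. Options: 20−1→G=1, 20−4→G=3, 20−5→G=2, 20−6→G=3. Hits: 2.

3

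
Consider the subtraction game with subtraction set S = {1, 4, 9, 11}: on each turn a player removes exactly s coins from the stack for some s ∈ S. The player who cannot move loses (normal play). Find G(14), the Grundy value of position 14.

2

G(0) = 0
G(1) = mex{0} = 1
G(2) = mex{1} = 0
G(3) = mex{0} = 1
G(4) = mex{1,0} = 2
G(5) = mex{2,1} = 0
G(6) = mex{0,0} = 1
G(7) = mex{1,1} = 0
G(8) = mex{0,2} = 1
G(9) = mex{1,0,0} = 2
G(10) = mex{2,1,1} = 0
G(11) = mex{0,0,0,0} = 1
G(12) = mex{1,1,1,1} = 0
G(13) = mex{0,2,2,0} = 1
G(14) = mex{1,0,0,1} = 2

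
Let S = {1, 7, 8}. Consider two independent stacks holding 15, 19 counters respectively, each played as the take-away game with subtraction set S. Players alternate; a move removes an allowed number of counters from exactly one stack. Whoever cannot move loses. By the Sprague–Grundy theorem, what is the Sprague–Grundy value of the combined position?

All stacks use S = {1, 7, 8}:
n :  0  1  2  3  4  5  6  7  8  9 10 11 12 13 14 15 16 17 18 19
G :  0  1  0  1  0  1  0  1  2  3  2  3  2  3  2  0  1  0  1  0
Stack A: G(15) = 0.
Stack B: G(19) = 0.
Combined Grundy value = 0 ⊕ 0 = 0.

0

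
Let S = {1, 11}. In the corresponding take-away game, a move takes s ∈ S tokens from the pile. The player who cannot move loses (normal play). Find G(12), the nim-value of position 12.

n :  0  1  2  3  4  5  6  7  8  9 10 11 12
G :  0  1  0  1  0  1  0  1  0  1  0  1  0

0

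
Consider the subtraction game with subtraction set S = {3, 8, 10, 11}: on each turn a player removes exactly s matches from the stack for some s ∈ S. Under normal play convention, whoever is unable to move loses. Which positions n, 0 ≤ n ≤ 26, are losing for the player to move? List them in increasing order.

n :  0  1  2  3  4  5  6  7  8  9 10 11 12 13 14 15 16 17 18 19 20 21 22 23 24 25 26
G :  0  0  0  1  1  1  0  0  2  1  1  3  2  2  2  3  3  3  4  0  0  0  1  1  1  0  0
P-positions are exactly the n with G(n) = 0.

0, 1, 2, 6, 7, 19, 20, 21, 25, 26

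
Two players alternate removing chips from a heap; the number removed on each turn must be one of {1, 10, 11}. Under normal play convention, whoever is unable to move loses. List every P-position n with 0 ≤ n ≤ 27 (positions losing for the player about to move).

0, 2, 4, 6, 8, 20, 22, 24, 26

n :  0  1  2  3  4  5  6  7  8  9 10 11 12 13 14 15 16 17 18 19 20 21 22 23 24 25 26 27
G :  0  1  0  1  0  1  0  1  0  1  2  3  2  3  2  3  2  3  2  3  0  1  0  1  0  1  0  1
P-positions are exactly the n with G(n) = 0.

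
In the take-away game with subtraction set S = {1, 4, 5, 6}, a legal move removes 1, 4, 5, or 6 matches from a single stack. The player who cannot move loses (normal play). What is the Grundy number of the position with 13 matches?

2

G(0) = 0
G(1) = mex{0} = 1
G(2) = mex{1} = 0
G(3) = mex{0} = 1
G(4) = mex{1,0} = 2
G(5) = mex{2,1,0} = 3
G(6) = mex{3,0,1,0} = 2
G(7) = mex{2,1,0,1} = 3
G(8) = mex{3,2,1,0} = 4
G(9) = mex{4,3,2,1} = 0
G(10) = mex{0,2,3,2} = 1
G(11) = mex{1,3,2,3} = 0
G(12) = mex{0,4,3,2} = 1
G(13) = mex{1,0,4,3} = 2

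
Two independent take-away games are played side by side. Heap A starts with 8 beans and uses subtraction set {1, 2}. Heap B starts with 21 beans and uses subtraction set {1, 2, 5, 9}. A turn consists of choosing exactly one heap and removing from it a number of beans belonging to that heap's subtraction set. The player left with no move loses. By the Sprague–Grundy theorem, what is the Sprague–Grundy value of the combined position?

3

Heap A, S = {1, 2}:
G(0) = 0
G(1) = mex{0} = 1
G(2) = mex{1,0} = 2
G(3) = mex{2,1} = 0
G(4) = mex{0,2} = 1
G(5) = mex{1,0} = 2
G(6) = mex{2,1} = 0
G(7) = mex{0,2} = 1
G(8) = mex{1,0} = 2
G_A(8) = 2.
Heap B, S = {1, 2, 5, 9}:
n :  0  1  2  3  4  5  6  7  8  9 10 11 12 13 14 15 16 17 18 19 20 21
G :  0  1  2  0  1  2  0  1  2  3  0  1  2  0  1  2  0  1  2  3  0  1
G_B(21) = 1.
Combined Grundy value = 2 ⊕ 1 = 3.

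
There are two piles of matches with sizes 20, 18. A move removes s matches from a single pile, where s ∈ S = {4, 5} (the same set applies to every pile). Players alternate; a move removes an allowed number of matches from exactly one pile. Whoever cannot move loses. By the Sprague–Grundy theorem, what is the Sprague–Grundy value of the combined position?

All piles use S = {4, 5}:
n :  0  1  2  3  4  5  6  7  8  9 10 11 12 13 14 15 16 17 18 19 20
G :  0  0  0  0  1  1  1  1  2  0  0  0  0  1  1  1  1  2  0  0  0
Pile A: G(20) = 0.
Pile B: G(18) = 0.
Combined Grundy value = 0 ⊕ 0 = 0.

0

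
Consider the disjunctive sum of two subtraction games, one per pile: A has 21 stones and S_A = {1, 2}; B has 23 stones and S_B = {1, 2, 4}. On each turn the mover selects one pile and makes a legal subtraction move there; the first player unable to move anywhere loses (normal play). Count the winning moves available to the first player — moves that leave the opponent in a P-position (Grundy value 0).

Pile A, S = {1, 2}:
n :  0  1  2  3  4  5  6  7  8  9 10 11 12 13 14 15 16 17 18 19 20 21
G :  0  1  2  0  1  2  0  1  2  0  1  2  0  1  2  0  1  2  0  1  2  0
G_A(21) = 0.
Pile B, S = {1, 2, 4}:
G(0) = 0
G(1) = mex{0} = 1
G(2) = mex{1,0} = 2
G(3) = mex{2,1} = 0
G(4) = mex{0,2,0} = 1
G(5) = mex{1,0,1} = 2
G(6) = mex{2,1,2} = 0
G(7) = mex{0,2,0} = 1
G(8) = mex{1,0,1} = 2
G(9) = mex{2,1,2} = 0
G(10) = mex{0,2,0} = 1
G(11) = mex{1,0,1} = 2
G(12) = mex{2,1,2} = 0
G(13) = mex{0,2,0} = 1
G(14) = mex{1,0,1} = 2
G(15) = mex{2,1,2} = 0
G(16) = mex{0,2,0} = 1
G(17) = mex{1,0,1} = 2
G(18) = mex{2,1,2} = 0
G(19) = mex{0,2,0} = 1
G(20) = mex{1,0,1} = 2
G(21) = mex{2,1,2} = 0
G(22) = mex{0,2,0} = 1
G(23) = mex{1,0,1} = 2
G_B(23) = 2.
Combined Grundy value = 0 ⊕ 2 = 2.
A winning move leaves total XOR = 0, i.e. changes one component's Grundy value g to g ⊕ X where X is the current total.
Pile A: need g' = 0⊕2 = 2. Options: 21−1→G=2, 21−2→G=1. Hits: 1.
Pile B: need g' = 2⊕2 = 0. Options: 23−1→G=1, 23−2→G=0, 23−4→G=1. Hits: 1.

2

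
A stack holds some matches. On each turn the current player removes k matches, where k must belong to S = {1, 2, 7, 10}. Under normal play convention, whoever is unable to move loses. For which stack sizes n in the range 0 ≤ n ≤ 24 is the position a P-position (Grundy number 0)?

0, 3, 6, 9, 12, 15, 18, 21, 24

G(0) = 0
G(1) = mex{0} = 1
G(2) = mex{1,0} = 2
G(3) = mex{2,1} = 0
G(4) = mex{0,2} = 1
G(5) = mex{1,0} = 2
G(6) = mex{2,1} = 0
G(7) = mex{0,2,0} = 1
G(8) = mex{1,0,1} = 2
G(9) = mex{2,1,2} = 0
G(10) = mex{0,2,0,0} = 1
G(11) = mex{1,0,1,1} = 2
G(12) = mex{2,1,2,2} = 0
G(13) = mex{0,2,0,0} = 1
G(14) = mex{1,0,1,1} = 2
G(15) = mex{2,1,2,2} = 0
G(16) = mex{0,2,0,0} = 1
G(17) = mex{1,0,1,1} = 2
G(18) = mex{2,1,2,2} = 0
G(19) = mex{0,2,0,0} = 1
G(20) = mex{1,0,1,1} = 2
G(21) = mex{2,1,2,2} = 0
G(22) = mex{0,2,0,0} = 1
G(23) = mex{1,0,1,1} = 2
G(24) = mex{2,1,2,2} = 0
P-positions are exactly the n with G(n) = 0.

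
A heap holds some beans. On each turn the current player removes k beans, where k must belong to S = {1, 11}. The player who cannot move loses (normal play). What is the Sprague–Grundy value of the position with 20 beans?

n :  0  1  2  3  4  5  6  7  8  9 10 11 12 13 14 15 16 17 18 19 20
G :  0  1  0  1  0  1  0  1  0  1  0  1  0  1  0  1  0  1  0  1  0

0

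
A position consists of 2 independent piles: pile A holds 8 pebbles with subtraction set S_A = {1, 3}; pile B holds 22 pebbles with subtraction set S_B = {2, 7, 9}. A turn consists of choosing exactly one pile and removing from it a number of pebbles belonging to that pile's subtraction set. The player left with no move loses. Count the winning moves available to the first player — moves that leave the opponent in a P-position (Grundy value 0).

4

Pile A, S = {1, 3}:
G(0) = 0
G(1) = mex{0} = 1
G(2) = mex{1} = 0
G(3) = mex{0,0} = 1
G(4) = mex{1,1} = 0
G(5) = mex{0,0} = 1
G(6) = mex{1,1} = 0
G(7) = mex{0,0} = 1
G(8) = mex{1,1} = 0
G_A(8) = 0.
Pile B, S = {2, 7, 9}:
G(0) = 0
G(1) = mex{} = 0
G(2) = mex{0} = 1
G(3) = mex{0} = 1
G(4) = mex{1} = 0
G(5) = mex{1} = 0
G(6) = mex{0} = 1
G(7) = mex{0,0} = 1
G(8) = mex{1,0} = 2
G(9) = mex{1,1,0} = 2
G(10) = mex{2,1,0} = 3
G(11) = mex{2,0,1} = 3
G(12) = mex{3,0,1} = 2
G(13) = mex{3,1,0} = 2
G(14) = mex{2,1,0} = 3
G(15) = mex{2,2,1} = 0
G(16) = mex{3,2,1} = 0
G(17) = mex{0,3,2} = 1
G(18) = mex{0,3,2} = 1
G(19) = mex{1,2,3} = 0
G(20) = mex{1,2,3} = 0
G(21) = mex{0,3,2} = 1
G(22) = mex{0,0,2} = 1
G_B(22) = 1.
Combined Grundy value = 0 ⊕ 1 = 1.
A winning move leaves total XOR = 0, i.e. changes one component's Grundy value g to g ⊕ X where X is the current total.
Pile A: need g' = 0⊕1 = 1. Options: 8−1→G=1, 8−3→G=1. Hits: 2.
Pile B: need g' = 1⊕1 = 0. Options: 22−2→G=0, 22−7→G=0, 22−9→G=2. Hits: 2.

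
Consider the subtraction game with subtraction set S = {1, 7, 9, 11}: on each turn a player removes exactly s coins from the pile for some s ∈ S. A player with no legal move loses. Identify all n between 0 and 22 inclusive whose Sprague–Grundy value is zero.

n :  0  1  2  3  4  5  6  7  8  9 10 11 12 13 14 15 16 17 18 19 20 21 22
G :  0  1  0  1  0  1  0  1  0  1  0  1  0  1  0  1  0  1  0  1  0  1  0
P-positions are exactly the n with G(n) = 0.

0, 2, 4, 6, 8, 10, 12, 14, 16, 18, 20, 22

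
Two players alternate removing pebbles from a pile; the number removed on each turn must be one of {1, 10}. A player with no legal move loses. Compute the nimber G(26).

G(0) = 0
G(1) = mex{0} = 1
G(2) = mex{1} = 0
G(3) = mex{0} = 1
G(4) = mex{1} = 0
G(5) = mex{0} = 1
G(6) = mex{1} = 0
G(7) = mex{0} = 1
G(8) = mex{1} = 0
G(9) = mex{0} = 1
G(10) = mex{1,0} = 2
G(11) = mex{2,1} = 0
G(12) = mex{0,0} = 1
G(13) = mex{1,1} = 0
G(14) = mex{0,0} = 1
G(15) = mex{1,1} = 0
G(16) = mex{0,0} = 1
G(17) = mex{1,1} = 0
G(18) = mex{0,0} = 1
G(19) = mex{1,1} = 0
G(20) = mex{0,2} = 1
G(21) = mex{1,0} = 2
G(22) = mex{2,1} = 0
G(23) = mex{0,0} = 1
G(24) = mex{1,1} = 0
G(25) = mex{0,0} = 1
G(26) = mex{1,1} = 0

0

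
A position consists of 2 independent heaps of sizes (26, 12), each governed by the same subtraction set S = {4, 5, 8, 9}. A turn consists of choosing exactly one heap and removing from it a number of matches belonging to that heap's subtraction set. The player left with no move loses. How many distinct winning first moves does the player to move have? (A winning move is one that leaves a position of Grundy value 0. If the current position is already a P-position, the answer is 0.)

All heaps use S = {4, 5, 8, 9}:
G(0) = 0
G(1) = mex{} = 0
G(2) = mex{} = 0
G(3) = mex{} = 0
G(4) = mex{0} = 1
G(5) = mex{0,0} = 1
G(6) = mex{0,0} = 1
G(7) = mex{0,0} = 1
G(8) = mex{1,0,0} = 2
G(9) = mex{1,1,0,0} = 2
G(10) = mex{1,1,0,0} = 2
G(11) = mex{1,1,0,0} = 2
G(12) = mex{2,1,1,0} = 3
G(13) = mex{2,2,1,1} = 0
G(14) = mex{2,2,1,1} = 0
G(15) = mex{2,2,1,1} = 0
G(16) = mex{3,2,2,1} = 0
G(17) = mex{0,3,2,2} = 1
G(18) = mex{0,0,2,2} = 1
G(19) = mex{0,0,2,2} = 1
G(20) = mex{0,0,3,2} = 1
G(21) = mex{1,0,0,3} = 2
G(22) = mex{1,1,0,0} = 2
G(23) = mex{1,1,0,0} = 2
G(24) = mex{1,1,0,0} = 2
G(25) = mex{2,1,1,0} = 3
G(26) = mex{2,2,1,1} = 0
Heap A: G(26) = 0.
Heap B: G(12) = 3.
Combined Grundy value = 0 ⊕ 3 = 3.
A winning move leaves total XOR = 0, i.e. changes one component's Grundy value g to g ⊕ X where X is the current total.
Heap A: need g' = 0⊕3 = 3. Options: 26−4→G=2, 26−5→G=2, 26−8→G=1, 26−9→G=1. Hits: 0.
Heap B: need g' = 3⊕3 = 0. Options: 12−4→G=2, 12−5→G=1, 12−8→G=1, 12−9→G=0. Hits: 1.

1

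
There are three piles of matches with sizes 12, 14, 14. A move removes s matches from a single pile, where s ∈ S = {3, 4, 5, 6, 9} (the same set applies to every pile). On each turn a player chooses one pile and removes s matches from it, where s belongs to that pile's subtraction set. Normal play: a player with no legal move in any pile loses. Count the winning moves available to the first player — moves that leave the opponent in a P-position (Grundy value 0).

All piles use S = {3, 4, 5, 6, 9}:
n :  0  1  2  3  4  5  6  7  8  9 10 11 12 13 14
G :  0  0  0  1  1  1  2  2  2  3  3  3  0  0  0
Pile A: G(12) = 0.
Pile B: G(14) = 0.
Pile C: G(14) = 0.
Combined Grundy value = 0 ⊕ 0 ⊕ 0 = 0.
A winning move leaves total XOR = 0, i.e. changes one component's Grundy value g to g ⊕ X where X is the current total.
Pile A: target g' = 0⊕0 = 0, but every legal move changes the Grundy value (mex property), so 0 moves.
Pile B: target g' = 0⊕0 = 0, but every legal move changes the Grundy value (mex property), so 0 moves.
Pile C: target g' = 0⊕0 = 0, but every legal move changes the Grundy value (mex property), so 0 moves.

0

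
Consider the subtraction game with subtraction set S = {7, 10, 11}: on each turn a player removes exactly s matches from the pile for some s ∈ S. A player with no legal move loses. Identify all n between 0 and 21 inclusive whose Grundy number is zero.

n :  0  1  2  3  4  5  6  7  8  9 10 11 12 13 14 15 16 17 18 19 20 21
G :  0  0  0  0  0  0  0  1  1  1  1  1  1  1  2  2  2  2  0  0  0  0
P-positions are exactly the n with G(n) = 0.

0, 1, 2, 3, 4, 5, 6, 18, 19, 20, 21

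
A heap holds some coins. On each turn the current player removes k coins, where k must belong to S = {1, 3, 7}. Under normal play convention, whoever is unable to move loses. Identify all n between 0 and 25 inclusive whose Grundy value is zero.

0, 2, 4, 6, 8, 10, 12, 14, 16, 18, 20, 22, 24

n :  0  1  2  3  4  5  6  7  8  9 10 11 12 13 14 15 16 17 18 19 20 21 22 23 24 25
G :  0  1  0  1  0  1  0  1  0  1  0  1  0  1  0  1  0  1  0  1  0  1  0  1  0  1
P-positions are exactly the n with G(n) = 0.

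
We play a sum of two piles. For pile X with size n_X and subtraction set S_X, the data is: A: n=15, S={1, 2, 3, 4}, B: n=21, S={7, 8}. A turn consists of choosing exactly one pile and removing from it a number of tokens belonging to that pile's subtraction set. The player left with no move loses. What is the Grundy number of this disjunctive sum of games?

0

Pile A, S = {1, 2, 3, 4}:
n :  0  1  2  3  4  5  6  7  8  9 10 11 12 13 14 15
G :  0  1  2  3  4  0  1  2  3  4  0  1  2  3  4  0
G_A(15) = 0.
Pile B, S = {7, 8}:
n :  0  1  2  3  4  5  6  7  8  9 10 11 12 13 14 15 16 17 18 19 20 21
G :  0  0  0  0  0  0  0  1  1  1  1  1  1  1  2  0  0  0  0  0  0  0
G_B(21) = 0.
Combined Grundy value = 0 ⊕ 0 = 0.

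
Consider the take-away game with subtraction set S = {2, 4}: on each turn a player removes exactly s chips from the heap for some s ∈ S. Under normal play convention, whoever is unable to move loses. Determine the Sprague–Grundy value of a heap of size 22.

G(0) = 0
G(1) = mex{} = 0
G(2) = mex{0} = 1
G(3) = mex{0} = 1
G(4) = mex{1,0} = 2
G(5) = mex{1,0} = 2
G(6) = mex{2,1} = 0
G(7) = mex{2,1} = 0
G(8) = mex{0,2} = 1
G(9) = mex{0,2} = 1
G(10) = mex{1,0} = 2
G(11) = mex{1,0} = 2
G(12) = mex{2,1} = 0
G(13) = mex{2,1} = 0
G(14) = mex{0,2} = 1
G(15) = mex{0,2} = 1
G(16) = mex{1,0} = 2
G(17) = mex{1,0} = 2
G(18) = mex{2,1} = 0
G(19) = mex{2,1} = 0
G(20) = mex{0,2} = 1
G(21) = mex{0,2} = 1
G(22) = mex{1,0} = 2

2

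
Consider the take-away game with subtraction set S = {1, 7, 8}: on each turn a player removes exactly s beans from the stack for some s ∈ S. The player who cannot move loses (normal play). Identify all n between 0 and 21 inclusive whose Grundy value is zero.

0, 2, 4, 6, 15, 17, 19, 21

n :  0  1  2  3  4  5  6  7  8  9 10 11 12 13 14 15 16 17 18 19 20 21
G :  0  1  0  1  0  1  0  1  2  3  2  3  2  3  2  0  1  0  1  0  1  0
P-positions are exactly the n with G(n) = 0.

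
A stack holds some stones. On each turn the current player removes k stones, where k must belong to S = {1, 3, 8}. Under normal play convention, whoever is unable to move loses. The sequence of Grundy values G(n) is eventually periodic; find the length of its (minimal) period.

11

n :  0  1  2  3  4  5  6  7  8  9 10 11 12 13 14 15 16 17 18 19 20 21 22 23
G :  0  1  0  1  0  1  0  1  2  3  2  0  1  0  1  0  1  0  1  2  3  2  0  1
G(n+11) = G(n) holds for n = 0,…,7 (a full window of length max(S) = 8), so the sequence is purely periodic with period 11.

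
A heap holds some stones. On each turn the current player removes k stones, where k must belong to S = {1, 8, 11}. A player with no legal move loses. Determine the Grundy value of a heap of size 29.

n :  0  1  2  3  4  5  6  7  8  9 10 11 12 13 14 15 16 17 18 19 20 21 22 23 24 25 26 27 28 29
G :  0  1  0  1  0  1  0  1  2  0  1  2  3  2  3  2  0  1  0  1  2  0  1  0  1  0  1  2  0  1

1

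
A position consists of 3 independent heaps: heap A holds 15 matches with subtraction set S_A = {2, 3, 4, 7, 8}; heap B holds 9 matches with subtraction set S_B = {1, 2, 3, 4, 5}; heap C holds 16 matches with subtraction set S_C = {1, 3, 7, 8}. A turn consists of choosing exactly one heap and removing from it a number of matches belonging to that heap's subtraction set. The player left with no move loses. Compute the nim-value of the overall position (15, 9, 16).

0

Heap A, S = {2, 3, 4, 7, 8}:
G(0) = 0
G(1) = mex{} = 0
G(2) = mex{0} = 1
G(3) = mex{0,0} = 1
G(4) = mex{1,0,0} = 2
G(5) = mex{1,1,0} = 2
G(6) = mex{2,1,1} = 0
G(7) = mex{2,2,1,0} = 3
G(8) = mex{0,2,2,0,0} = 1
G(9) = mex{3,0,2,1,0} = 4
G(10) = mex{1,3,0,1,1} = 2
G(11) = mex{4,1,3,2,1} = 0
G(12) = mex{2,4,1,2,2} = 0
G(13) = mex{0,2,4,0,2} = 1
G(14) = mex{0,0,2,3,0} = 1
G(15) = mex{1,0,0,1,3} = 2
G_A(15) = 2.
Heap B, S = {1, 2, 3, 4, 5}:
n : 0 1 2 3 4 5 6 7 8 9
G : 0 1 2 3 4 5 0 1 2 3
G_B(9) = 3.
Heap C, S = {1, 3, 7, 8}:
G(0) = 0
G(1) = mex{0} = 1
G(2) = mex{1} = 0
G(3) = mex{0,0} = 1
G(4) = mex{1,1} = 0
G(5) = mex{0,0} = 1
G(6) = mex{1,1} = 0
G(7) = mex{0,0,0} = 1
G(8) = mex{1,1,1,0} = 2
G(9) = mex{2,0,0,1} = 3
G(10) = mex{3,1,1,0} = 2
G(11) = mex{2,2,0,1} = 3
G(12) = mex{3,3,1,0} = 2
G(13) = mex{2,2,0,1} = 3
G(14) = mex{3,3,1,0} = 2
G(15) = mex{2,2,2,1} = 0
G(16) = mex{0,3,3,2} = 1
G_C(16) = 1.
Combined Grundy value = 2 ⊕ 3 ⊕ 1 = 0.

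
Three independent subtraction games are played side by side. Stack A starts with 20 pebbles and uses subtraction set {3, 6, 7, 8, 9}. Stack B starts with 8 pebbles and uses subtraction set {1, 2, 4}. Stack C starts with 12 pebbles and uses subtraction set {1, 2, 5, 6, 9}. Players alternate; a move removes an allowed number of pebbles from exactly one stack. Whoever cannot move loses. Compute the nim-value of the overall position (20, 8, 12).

2

Stack A, S = {3, 6, 7, 8, 9}:
G(0) = 0
G(1) = mex{} = 0
G(2) = mex{} = 0
G(3) = mex{0} = 1
G(4) = mex{0} = 1
G(5) = mex{0} = 1
G(6) = mex{1,0} = 2
G(7) = mex{1,0,0} = 2
G(8) = mex{1,0,0,0} = 2
G(9) = mex{2,1,0,0,0} = 3
G(10) = mex{2,1,1,0,0} = 3
G(11) = mex{2,1,1,1,0} = 3
G(12) = mex{3,2,1,1,1} = 0
G(13) = mex{3,2,2,1,1} = 0
G(14) = mex{3,2,2,2,1} = 0
G(15) = mex{0,3,2,2,2} = 1
G(16) = mex{0,3,3,2,2} = 1
G(17) = mex{0,3,3,3,2} = 1
G(18) = mex{1,0,3,3,3} = 2
G(19) = mex{1,0,0,3,3} = 2
G(20) = mex{1,0,0,0,3} = 2
G_A(20) = 2.
Stack B, S = {1, 2, 4}:
G(0) = 0
G(1) = mex{0} = 1
G(2) = mex{1,0} = 2
G(3) = mex{2,1} = 0
G(4) = mex{0,2,0} = 1
G(5) = mex{1,0,1} = 2
G(6) = mex{2,1,2} = 0
G(7) = mex{0,2,0} = 1
G(8) = mex{1,0,1} = 2
G_B(8) = 2.
Stack C, S = {1, 2, 5, 6, 9}:
n :  0  1  2  3  4  5  6  7  8  9 10 11 12
G :  0  1  2  0  1  2  3  0  1  2  0  1  2
G_C(12) = 2.
Combined Grundy value = 2 ⊕ 2 ⊕ 2 = 2.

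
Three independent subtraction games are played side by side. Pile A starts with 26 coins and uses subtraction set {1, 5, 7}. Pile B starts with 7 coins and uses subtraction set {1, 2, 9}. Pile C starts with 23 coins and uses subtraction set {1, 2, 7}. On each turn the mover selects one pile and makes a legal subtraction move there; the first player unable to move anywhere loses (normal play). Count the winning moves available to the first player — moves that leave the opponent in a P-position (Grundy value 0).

3

Pile A, S = {1, 5, 7}:
G(0) = 0
G(1) = mex{0} = 1
G(2) = mex{1} = 0
G(3) = mex{0} = 1
G(4) = mex{1} = 0
G(5) = mex{0,0} = 1
G(6) = mex{1,1} = 0
G(7) = mex{0,0,0} = 1
G(8) = mex{1,1,1} = 0
G(9) = mex{0,0,0} = 1
G(10) = mex{1,1,1} = 0
G(11) = mex{0,0,0} = 1
G(12) = mex{1,1,1} = 0
G(13) = mex{0,0,0} = 1
G(14) = mex{1,1,1} = 0
G(15) = mex{0,0,0} = 1
G(16) = mex{1,1,1} = 0
G(17) = mex{0,0,0} = 1
G(18) = mex{1,1,1} = 0
G(19) = mex{0,0,0} = 1
G(20) = mex{1,1,1} = 0
G(21) = mex{0,0,0} = 1
G(22) = mex{1,1,1} = 0
G(23) = mex{0,0,0} = 1
G(24) = mex{1,1,1} = 0
G(25) = mex{0,0,0} = 1
G(26) = mex{1,1,1} = 0
G_A(26) = 0.
Pile B, S = {1, 2, 9}:
n : 0 1 2 3 4 5 6 7
G : 0 1 2 0 1 2 0 1
G_B(7) = 1.
Pile C, S = {1, 2, 7}:
n :  0  1  2  3  4  5  6  7  8  9 10 11 12 13 14 15 16 17 18 19 20 21 22 23
G :  0  1  2  0  1  2  0  1  2  0  1  2  0  1  2  0  1  2  0  1  2  0  1  2
G_C(23) = 2.
Combined Grundy value = 0 ⊕ 1 ⊕ 2 = 3.
A winning move leaves total XOR = 0, i.e. changes one component's Grundy value g to g ⊕ X where X is the current total.
Pile A: need g' = 0⊕3 = 3. Options: 26−1→G=1, 26−5→G=1, 26−7→G=1. Hits: 0.
Pile B: need g' = 1⊕3 = 2. Options: 7−1→G=0, 7−2→G=2. Hits: 1.
Pile C: need g' = 2⊕3 = 1. Options: 23−1→G=1, 23−2→G=0, 23−7→G=1. Hits: 2.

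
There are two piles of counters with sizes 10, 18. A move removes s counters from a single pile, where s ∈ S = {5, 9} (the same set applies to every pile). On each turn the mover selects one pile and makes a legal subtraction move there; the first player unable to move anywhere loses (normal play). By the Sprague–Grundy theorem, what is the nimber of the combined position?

All piles use S = {5, 9}:
n :  0  1  2  3  4  5  6  7  8  9 10 11 12 13 14 15 16 17 18
G :  0  0  0  0  0  1  1  1  1  1  2  2  2  2  0  0  0  0  0
Pile A: G(10) = 2.
Pile B: G(18) = 0.
Combined Grundy value = 2 ⊕ 0 = 2.

2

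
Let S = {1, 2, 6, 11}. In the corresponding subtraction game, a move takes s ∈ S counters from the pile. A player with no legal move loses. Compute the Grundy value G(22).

0

G(0) = 0
G(1) = mex{0} = 1
G(2) = mex{1,0} = 2
G(3) = mex{2,1} = 0
G(4) = mex{0,2} = 1
G(5) = mex{1,0} = 2
G(6) = mex{2,1,0} = 3
G(7) = mex{3,2,1} = 0
G(8) = mex{0,3,2} = 1
G(9) = mex{1,0,0} = 2
G(10) = mex{2,1,1} = 0
G(11) = mex{0,2,2,0} = 1
G(12) = mex{1,0,3,1} = 2
G(13) = mex{2,1,0,2} = 3
G(14) = mex{3,2,1,0} = 4
G(15) = mex{4,3,2,1} = 0
G(16) = mex{0,4,0,2} = 1
G(17) = mex{1,0,1,3} = 2
G(18) = mex{2,1,2,0} = 3
G(19) = mex{3,2,3,1} = 0
G(20) = mex{0,3,4,2} = 1
G(21) = mex{1,0,0,0} = 2
G(22) = mex{2,1,1,1} = 0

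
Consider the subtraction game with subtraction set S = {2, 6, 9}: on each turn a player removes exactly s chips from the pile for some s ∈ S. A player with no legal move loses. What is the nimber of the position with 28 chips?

G(0) = 0
G(1) = mex{} = 0
G(2) = mex{0} = 1
G(3) = mex{0} = 1
G(4) = mex{1} = 0
G(5) = mex{1} = 0
G(6) = mex{0,0} = 1
G(7) = mex{0,0} = 1
G(8) = mex{1,1} = 0
G(9) = mex{1,1,0} = 2
G(10) = mex{0,0,0} = 1
G(11) = mex{2,0,1} = 3
G(12) = mex{1,1,1} = 0
G(13) = mex{3,1,0} = 2
G(14) = mex{0,0,0} = 1
G(15) = mex{2,2,1} = 0
G(16) = mex{1,1,1} = 0
G(17) = mex{0,3,0} = 1
G(18) = mex{0,0,2} = 1
G(19) = mex{1,2,1} = 0
G(20) = mex{1,1,3} = 0
G(21) = mex{0,0,0} = 1
G(22) = mex{0,0,2} = 1
G(23) = mex{1,1,1} = 0
G(24) = mex{1,1,0} = 2
G(25) = mex{0,0,0} = 1
G(26) = mex{2,0,1} = 3
G(27) = mex{1,1,1} = 0
G(28) = mex{3,1,0} = 2

2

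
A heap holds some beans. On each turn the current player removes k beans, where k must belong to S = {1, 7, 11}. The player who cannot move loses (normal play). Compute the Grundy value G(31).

1

n :  0  1  2  3  4  5  6  7  8  9 10 11 12 13 14 15 16 17 18 19 20 21 22 23 24 25 26 27 28 29 30 31
G :  0  1  0  1  0  1  0  1  0  1  0  1  0  1  0  1  0  1  0  1  0  1  0  1  0  1  0  1  0  1  0  1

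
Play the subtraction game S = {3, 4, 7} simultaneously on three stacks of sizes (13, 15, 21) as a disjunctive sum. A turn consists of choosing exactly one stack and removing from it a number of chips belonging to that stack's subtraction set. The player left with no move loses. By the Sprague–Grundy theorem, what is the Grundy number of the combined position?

0

All stacks use S = {3, 4, 7}:
G(0) = 0
G(1) = mex{} = 0
G(2) = mex{} = 0
G(3) = mex{0} = 1
G(4) = mex{0,0} = 1
G(5) = mex{0,0} = 1
G(6) = mex{1,0} = 2
G(7) = mex{1,1,0} = 2
G(8) = mex{1,1,0} = 2
G(9) = mex{2,1,0} = 3
G(10) = mex{2,2,1} = 0
G(11) = mex{2,2,1} = 0
G(12) = mex{3,2,1} = 0
G(13) = mex{0,3,2} = 1
G(14) = mex{0,0,2} = 1
G(15) = mex{0,0,2} = 1
G(16) = mex{1,0,3} = 2
G(17) = mex{1,1,0} = 2
G(18) = mex{1,1,0} = 2
G(19) = mex{2,1,0} = 3
G(20) = mex{2,2,1} = 0
G(21) = mex{2,2,1} = 0
Stack A: G(13) = 1.
Stack B: G(15) = 1.
Stack C: G(21) = 0.
Combined Grundy value = 1 ⊕ 1 ⊕ 0 = 0.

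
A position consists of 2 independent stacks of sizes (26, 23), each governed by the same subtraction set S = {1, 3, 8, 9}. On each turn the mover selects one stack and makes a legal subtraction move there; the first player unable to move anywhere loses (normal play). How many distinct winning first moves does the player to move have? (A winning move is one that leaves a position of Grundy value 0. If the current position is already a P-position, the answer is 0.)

3

All stacks use S = {1, 3, 8, 9}:
n :  0  1  2  3  4  5  6  7  8  9 10 11 12 13 14 15 16 17 18 19 20 21 22 23 24 25 26
G :  0  1  0  1  0  1  0  1  2  3  2  3  2  3  2  3  0  1  0  1  0  1  0  1  2  3  2
Stack A: G(26) = 2.
Stack B: G(23) = 1.
Combined Grundy value = 2 ⊕ 1 = 3.
A winning move leaves total XOR = 0, i.e. changes one component's Grundy value g to g ⊕ X where X is the current total.
Stack A: need g' = 2⊕3 = 1. Options: 26−1→G=3, 26−3→G=1, 26−8→G=0, 26−9→G=1. Hits: 2.
Stack B: need g' = 1⊕3 = 2. Options: 23−1→G=0, 23−3→G=0, 23−8→G=3, 23−9→G=2. Hits: 1.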